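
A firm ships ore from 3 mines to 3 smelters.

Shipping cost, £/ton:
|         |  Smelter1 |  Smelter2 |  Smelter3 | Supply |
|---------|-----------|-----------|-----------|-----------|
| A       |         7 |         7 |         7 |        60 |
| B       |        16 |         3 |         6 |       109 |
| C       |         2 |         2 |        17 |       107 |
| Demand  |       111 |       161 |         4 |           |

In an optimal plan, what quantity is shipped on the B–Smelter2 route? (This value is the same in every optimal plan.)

109

The minimum-cost plan:
  A to Smelter1: 4 × £7 = £28
  A to Smelter2: 52 × £7 = £364
  A to Smelter3: 4 × £7 = £28
  B to Smelter2: 109 × £3 = £327
  C to Smelter1: 107 × £2 = £214
Total cost = £961.
So B→Smelter2 carries 109 tons.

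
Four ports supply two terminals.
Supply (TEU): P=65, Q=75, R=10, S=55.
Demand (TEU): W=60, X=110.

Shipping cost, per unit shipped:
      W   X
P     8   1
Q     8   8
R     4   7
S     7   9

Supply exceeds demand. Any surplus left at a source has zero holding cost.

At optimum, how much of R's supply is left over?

0

An optimal plan:
  P→X: 65 TEU
  Q→X: 45 TEU
  R→W: 10 TEU
  S→W: 50 TEU
Total cost = 815.
R ships 10 of its 10, leaving 0.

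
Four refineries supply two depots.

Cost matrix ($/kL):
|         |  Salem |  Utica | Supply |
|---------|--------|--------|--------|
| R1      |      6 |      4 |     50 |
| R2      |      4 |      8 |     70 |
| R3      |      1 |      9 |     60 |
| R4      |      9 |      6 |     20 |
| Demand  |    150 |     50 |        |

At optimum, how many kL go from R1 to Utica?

Solving gives:
  R1 to Salem: 20 × $6 = $120
  R1 to Utica: 30 × $4 = $120
  R2 to Salem: 70 × $4 = $280
  R3 to Salem: 60 × $1 = $60
  R4 to Utica: 20 × $6 = $120
Total cost = $700.
So R1→Utica carries 30 kL.

30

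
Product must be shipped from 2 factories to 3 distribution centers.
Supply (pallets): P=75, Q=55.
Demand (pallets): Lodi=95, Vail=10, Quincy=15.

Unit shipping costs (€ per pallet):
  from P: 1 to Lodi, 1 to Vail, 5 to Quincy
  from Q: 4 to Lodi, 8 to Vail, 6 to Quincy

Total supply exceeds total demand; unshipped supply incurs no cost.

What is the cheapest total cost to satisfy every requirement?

One minimum-cost allocation:
  P–Lodi: 65 × €1 = €65
  P–Vail: 10 × €1 = €10
  Q–Lodi: 30 × €4 = €120
  Q–Quincy: 15 × €6 = €90
Total = 65 + 10 + 120 + 90 = €285.

285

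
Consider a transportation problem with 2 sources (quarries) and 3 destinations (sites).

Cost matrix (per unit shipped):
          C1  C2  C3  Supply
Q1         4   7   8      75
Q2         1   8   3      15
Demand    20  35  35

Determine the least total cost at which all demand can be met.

530

Optimal allocation:
  Q1->C1: 20 × 4 = 80
  Q1->C2: 35 × 7 = 245
  Q1->C3: 20 × 8 = 160
  Q2->C3: 15 × 3 = 45
Total = 80 + 245 + 160 + 45 = 530.
(Supply check: Q1 ships 75; Q2 ships 15.)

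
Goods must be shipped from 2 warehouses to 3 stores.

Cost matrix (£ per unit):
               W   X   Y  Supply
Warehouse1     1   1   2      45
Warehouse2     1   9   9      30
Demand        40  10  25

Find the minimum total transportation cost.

Optimal allocation:
  Warehouse1–W: 10 × £1 = £10
  Warehouse1–X: 10 × £1 = £10
  Warehouse1–Y: 25 × £2 = £50
  Warehouse2–W: 30 × £1 = £30
Total = 10 + 10 + 50 + 30 = £100.

100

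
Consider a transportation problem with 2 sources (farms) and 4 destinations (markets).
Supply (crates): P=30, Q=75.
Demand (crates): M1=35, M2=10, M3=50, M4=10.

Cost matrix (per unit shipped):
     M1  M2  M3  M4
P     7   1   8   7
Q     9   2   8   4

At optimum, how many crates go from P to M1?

Solving gives:
  P to M1: 30 × 7 = 210
  Q to M1: 5 × 9 = 45
  Q to M2: 10 × 2 = 20
  Q to M3: 50 × 8 = 400
  Q to M4: 10 × 4 = 40
Total cost = 715.
So P→M1 carries 30 crates.

30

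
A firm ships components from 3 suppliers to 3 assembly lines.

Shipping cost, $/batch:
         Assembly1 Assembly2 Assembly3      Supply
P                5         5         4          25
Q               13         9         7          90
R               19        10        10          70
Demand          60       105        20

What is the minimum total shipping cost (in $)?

One minimum-cost allocation:
  P→Assembly1: 25 × $5 = $125
  Q→Assembly1: 35 × $13 = $455
  Q→Assembly2: 35 × $9 = $315
  Q→Assembly3: 20 × $7 = $140
  R→Assembly2: 70 × $10 = $700
Total = 125 + 455 + 315 + 140 + 700 = $1735.

1735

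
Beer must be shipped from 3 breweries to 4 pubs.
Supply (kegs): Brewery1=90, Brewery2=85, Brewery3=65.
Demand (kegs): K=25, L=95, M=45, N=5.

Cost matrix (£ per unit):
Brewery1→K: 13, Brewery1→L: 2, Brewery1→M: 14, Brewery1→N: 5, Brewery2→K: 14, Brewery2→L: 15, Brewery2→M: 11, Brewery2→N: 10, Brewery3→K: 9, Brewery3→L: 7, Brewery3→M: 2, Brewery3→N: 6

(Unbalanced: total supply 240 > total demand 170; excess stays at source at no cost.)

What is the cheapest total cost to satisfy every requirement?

630

A cheapest plan:
  Brewery1→L: 90 × £2 = £180
  Brewery2→K: 10 × £14 = £140
  Brewery2→N: 5 × £10 = £50
  Brewery3→K: 15 × £9 = £135
  Brewery3→L: 5 × £7 = £35
  Brewery3→M: 45 × £2 = £90
Total = 180 + 140 + 50 + 135 + 35 + 90 = £630.
(Supply check: Brewery1 ships 90; Brewery2 ships 15; Brewery3 ships 65.)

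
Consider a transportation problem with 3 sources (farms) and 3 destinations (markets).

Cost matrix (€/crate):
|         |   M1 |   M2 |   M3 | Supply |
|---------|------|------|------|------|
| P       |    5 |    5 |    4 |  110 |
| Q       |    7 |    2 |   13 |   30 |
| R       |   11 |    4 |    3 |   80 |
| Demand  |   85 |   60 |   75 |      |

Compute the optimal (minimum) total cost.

855

One minimum-cost allocation:
  P–M1: 85 crates
  P–M3: 25 crates
  Q–M2: 30 crates
  R–M2: 30 crates
  R–M3: 50 crates
Total cost = €855.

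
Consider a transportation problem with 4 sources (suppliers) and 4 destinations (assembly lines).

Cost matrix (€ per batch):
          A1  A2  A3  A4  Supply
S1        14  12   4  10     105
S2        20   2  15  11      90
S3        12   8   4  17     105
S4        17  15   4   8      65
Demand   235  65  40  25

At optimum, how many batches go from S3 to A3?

0

Solving gives:
  S1 to A1: 105 × €14 = €1470
  S2 to A2: 65 × €2 = €130
  S2 to A4: 25 × €11 = €275
  S3 to A1: 105 × €12 = €1260
  S4 to A1: 25 × €17 = €425
  S4 to A3: 40 × €4 = €160
Total cost = €3720.
The route S3→A3 is not used.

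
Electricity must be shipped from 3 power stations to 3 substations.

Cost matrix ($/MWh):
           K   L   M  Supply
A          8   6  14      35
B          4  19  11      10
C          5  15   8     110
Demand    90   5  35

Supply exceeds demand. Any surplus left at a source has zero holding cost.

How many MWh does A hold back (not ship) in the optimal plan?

25

Minimum-cost shipments:
  A to K: 5 MWh
  A to L: 5 MWh
  B to K: 10 MWh
  C to K: 75 MWh
  C to M: 35 MWh
Total cost = $765.
A ships 10 of its 35, leaving 25.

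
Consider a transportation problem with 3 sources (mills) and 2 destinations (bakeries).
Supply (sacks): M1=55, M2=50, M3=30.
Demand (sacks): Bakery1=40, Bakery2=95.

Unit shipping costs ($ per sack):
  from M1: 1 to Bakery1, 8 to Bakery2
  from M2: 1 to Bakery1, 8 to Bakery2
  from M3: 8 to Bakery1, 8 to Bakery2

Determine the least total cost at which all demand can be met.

800

An optimal shipping plan:
  M1–Bakery1: 40 × $1 = $40
  M1–Bakery2: 15 × $8 = $120
  M2–Bakery2: 50 × $8 = $400
  M3–Bakery2: 30 × $8 = $240
Total = 40 + 120 + 400 + 240 = $800.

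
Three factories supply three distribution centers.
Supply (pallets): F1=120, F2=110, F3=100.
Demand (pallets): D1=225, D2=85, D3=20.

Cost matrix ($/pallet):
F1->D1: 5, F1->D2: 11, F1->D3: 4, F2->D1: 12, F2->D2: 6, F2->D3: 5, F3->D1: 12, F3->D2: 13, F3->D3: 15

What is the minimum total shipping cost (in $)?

One minimum-cost allocation:
  F1 to D1: 120 × $5 = $600
  F2 to D1: 5 × $12 = $60
  F2 to D2: 85 × $6 = $510
  F2 to D3: 20 × $5 = $100
  F3 to D1: 100 × $12 = $1200
Total = 600 + 60 + 510 + 100 + 1200 = $2470.

2470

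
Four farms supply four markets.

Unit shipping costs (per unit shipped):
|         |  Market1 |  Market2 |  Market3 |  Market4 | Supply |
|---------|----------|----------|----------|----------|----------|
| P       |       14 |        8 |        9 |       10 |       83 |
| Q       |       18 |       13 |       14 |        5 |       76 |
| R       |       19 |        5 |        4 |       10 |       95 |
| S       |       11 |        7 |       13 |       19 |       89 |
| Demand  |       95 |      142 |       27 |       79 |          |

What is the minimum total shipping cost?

An optimal shipping plan:
  P to Market1: 6 crates
  P to Market2: 74 crates
  P to Market4: 3 crates
  Q to Market4: 76 crates
  R to Market2: 68 crates
  R to Market3: 27 crates
  S to Market1: 89 crates
Total cost = 2513.
(Supply check: P ships 83; Q ships 76; R ships 95; S ships 89.)

2513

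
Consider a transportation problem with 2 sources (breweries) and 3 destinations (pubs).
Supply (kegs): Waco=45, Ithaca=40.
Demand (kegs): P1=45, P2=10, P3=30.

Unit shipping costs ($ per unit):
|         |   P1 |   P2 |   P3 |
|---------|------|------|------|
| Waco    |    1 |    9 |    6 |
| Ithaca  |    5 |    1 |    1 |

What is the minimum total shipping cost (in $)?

One minimum-cost allocation:
  Waco->P1: 45 × $1 = $45
  Ithaca->P2: 10 × $1 = $10
  Ithaca->P3: 30 × $1 = $30
Total = 45 + 10 + 30 = $85.

85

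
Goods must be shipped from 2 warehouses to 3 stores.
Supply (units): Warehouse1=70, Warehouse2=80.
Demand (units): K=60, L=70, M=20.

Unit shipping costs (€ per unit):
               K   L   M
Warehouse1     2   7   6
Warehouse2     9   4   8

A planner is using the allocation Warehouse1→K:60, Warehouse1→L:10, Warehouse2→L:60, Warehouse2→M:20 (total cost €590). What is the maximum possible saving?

Current plan cost = 60·2 + 10·7 + 60·4 + 20·8 = €590.
Optimal plan:
  Warehouse1 to K: 60 × €2 = €120
  Warehouse1 to M: 10 × €6 = €60
  Warehouse2 to L: 70 × €4 = €280
  Warehouse2 to M: 10 × €8 = €80
Optimal cost = €540.
Saving = 590 − 540 = €50.

50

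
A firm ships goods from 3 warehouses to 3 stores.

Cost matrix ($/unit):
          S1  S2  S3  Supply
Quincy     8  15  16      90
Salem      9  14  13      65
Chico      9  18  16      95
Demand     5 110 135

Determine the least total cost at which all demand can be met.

Optimal allocation:
  Quincy->S2: 90 units
  Salem->S2: 20 units
  Salem->S3: 45 units
  Chico->S1: 5 units
  Chico->S3: 90 units
Total cost = $3700.
(Supply check: Quincy ships 90; Salem ships 65; Chico ships 95.)

3700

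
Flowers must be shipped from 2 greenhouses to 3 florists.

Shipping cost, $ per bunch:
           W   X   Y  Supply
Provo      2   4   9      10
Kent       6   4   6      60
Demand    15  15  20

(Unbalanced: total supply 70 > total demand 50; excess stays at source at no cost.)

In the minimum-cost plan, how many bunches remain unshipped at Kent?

An optimal plan:
  Provo→W: 10 bunches
  Kent→W: 5 bunches
  Kent→X: 15 bunches
  Kent→Y: 20 bunches
Total cost = $230.
Kent ships 40 of its 60, leaving 20.

20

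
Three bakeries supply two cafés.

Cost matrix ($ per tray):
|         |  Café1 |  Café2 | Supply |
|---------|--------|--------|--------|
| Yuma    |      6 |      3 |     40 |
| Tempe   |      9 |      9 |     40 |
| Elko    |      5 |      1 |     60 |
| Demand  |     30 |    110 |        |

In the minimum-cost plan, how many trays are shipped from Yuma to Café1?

Optimal shipments:
  Yuma–Café2: 40 × $3 = $120
  Tempe–Café1: 30 × $9 = $270
  Tempe–Café2: 10 × $9 = $90
  Elko–Café2: 60 × $1 = $60
Total cost = $540.
The route Yuma→Café1 is not used.

0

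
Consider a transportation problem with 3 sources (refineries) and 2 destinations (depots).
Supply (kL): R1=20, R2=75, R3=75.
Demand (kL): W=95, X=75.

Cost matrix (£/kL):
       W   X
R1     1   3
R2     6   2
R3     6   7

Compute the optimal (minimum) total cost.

One minimum-cost allocation:
  R1 to W: 20 × £1 = £20
  R2 to X: 75 × £2 = £150
  R3 to W: 75 × £6 = £450
Total = 20 + 150 + 450 = £620.
(Supply check: R1 ships 20; R2 ships 75; R3 ships 75.)

620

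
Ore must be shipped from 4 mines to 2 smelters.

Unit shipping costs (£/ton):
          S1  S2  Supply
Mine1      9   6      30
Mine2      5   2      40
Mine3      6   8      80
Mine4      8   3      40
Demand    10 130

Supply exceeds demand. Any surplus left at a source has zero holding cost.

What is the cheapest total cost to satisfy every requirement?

600

A cheapest plan:
  Mine1 to S2: 30 × £6 = £180
  Mine2 to S2: 40 × £2 = £80
  Mine3 to S1: 10 × £6 = £60
  Mine3 to S2: 20 × £8 = £160
  Mine4 to S2: 40 × £3 = £120
Total = 180 + 80 + 60 + 160 + 120 = £600.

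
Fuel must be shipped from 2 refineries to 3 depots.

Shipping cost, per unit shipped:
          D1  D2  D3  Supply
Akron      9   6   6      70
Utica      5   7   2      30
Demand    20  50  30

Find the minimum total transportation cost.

540

An optimal shipping plan:
  Akron–D1: 20 × 9 = 180
  Akron–D2: 50 × 6 = 300
  Utica–D3: 30 × 2 = 60
Total = 180 + 300 + 60 = 540.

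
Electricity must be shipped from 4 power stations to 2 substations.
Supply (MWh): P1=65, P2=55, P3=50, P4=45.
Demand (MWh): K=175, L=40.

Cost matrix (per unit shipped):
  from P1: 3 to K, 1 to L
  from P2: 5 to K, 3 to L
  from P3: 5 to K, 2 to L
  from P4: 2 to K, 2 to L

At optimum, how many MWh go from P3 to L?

The minimum-cost plan:
  P1->K: 65 × 3 = 195
  P2->K: 55 × 5 = 275
  P3->K: 10 × 5 = 50
  P3->L: 40 × 2 = 80
  P4->K: 45 × 2 = 90
Total cost = 690.
So P3→L carries 40 MWh.

40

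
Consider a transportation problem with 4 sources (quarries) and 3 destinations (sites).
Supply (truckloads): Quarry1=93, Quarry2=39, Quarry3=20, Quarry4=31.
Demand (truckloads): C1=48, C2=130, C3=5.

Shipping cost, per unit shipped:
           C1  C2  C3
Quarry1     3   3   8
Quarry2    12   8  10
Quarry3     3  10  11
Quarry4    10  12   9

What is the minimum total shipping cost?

956

A cheapest plan:
  Quarry1→C1: 2 × 3 = 6
  Quarry1→C2: 91 × 3 = 273
  Quarry2→C2: 39 × 8 = 312
  Quarry3→C1: 20 × 3 = 60
  Quarry4→C1: 26 × 10 = 260
  Quarry4→C3: 5 × 9 = 45
Total = 6 + 273 + 312 + 60 + 260 + 45 = 956.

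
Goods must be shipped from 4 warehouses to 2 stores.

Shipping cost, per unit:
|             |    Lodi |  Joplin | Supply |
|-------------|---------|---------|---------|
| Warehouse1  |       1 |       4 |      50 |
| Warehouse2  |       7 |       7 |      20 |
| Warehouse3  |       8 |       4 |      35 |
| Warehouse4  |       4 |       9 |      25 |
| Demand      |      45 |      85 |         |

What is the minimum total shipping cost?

520

One minimum-cost allocation:
  Warehouse1→Lodi: 20 × 1 = 20
  Warehouse1→Joplin: 30 × 4 = 120
  Warehouse2→Joplin: 20 × 7 = 140
  Warehouse3→Joplin: 35 × 4 = 140
  Warehouse4→Lodi: 25 × 4 = 100
Total = 20 + 120 + 140 + 140 + 100 = 520.
(Supply check: Warehouse1 ships 50; Warehouse2 ships 20; Warehouse3 ships 35; Warehouse4 ships 25.)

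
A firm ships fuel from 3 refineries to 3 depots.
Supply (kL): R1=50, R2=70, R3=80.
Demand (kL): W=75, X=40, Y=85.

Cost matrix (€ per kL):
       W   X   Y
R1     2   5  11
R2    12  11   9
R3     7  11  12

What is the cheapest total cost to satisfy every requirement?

An optimal shipping plan:
  R1 to W: 10 kL
  R1 to X: 40 kL
  R2 to Y: 70 kL
  R3 to W: 65 kL
  R3 to Y: 15 kL
Total cost = €1485.
(Supply check: R1 ships 50; R2 ships 70; R3 ships 80.)

1485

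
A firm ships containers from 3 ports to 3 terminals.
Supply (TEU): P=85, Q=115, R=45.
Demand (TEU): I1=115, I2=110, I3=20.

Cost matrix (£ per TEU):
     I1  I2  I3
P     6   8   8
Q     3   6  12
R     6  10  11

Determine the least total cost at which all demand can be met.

An optimal shipping plan:
  P→I2: 65 × £8 = £520
  P→I3: 20 × £8 = £160
  Q→I1: 70 × £3 = £210
  Q→I2: 45 × £6 = £270
  R→I1: 45 × £6 = £270
Total = 520 + 160 + 210 + 270 + 270 = £1430.
(Supply check: P ships 85; Q ships 115; R ships 45.)

1430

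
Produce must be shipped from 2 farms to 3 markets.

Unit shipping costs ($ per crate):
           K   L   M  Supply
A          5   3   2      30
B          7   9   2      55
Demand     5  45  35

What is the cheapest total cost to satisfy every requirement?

Optimal allocation:
  A–L: 30 × $3 = $90
  B–K: 5 × $7 = $35
  B–L: 15 × $9 = $135
  B–M: 35 × $2 = $70
Total = 90 + 35 + 135 + 70 = $330.
(Supply check: A ships 30; B ships 55.)

330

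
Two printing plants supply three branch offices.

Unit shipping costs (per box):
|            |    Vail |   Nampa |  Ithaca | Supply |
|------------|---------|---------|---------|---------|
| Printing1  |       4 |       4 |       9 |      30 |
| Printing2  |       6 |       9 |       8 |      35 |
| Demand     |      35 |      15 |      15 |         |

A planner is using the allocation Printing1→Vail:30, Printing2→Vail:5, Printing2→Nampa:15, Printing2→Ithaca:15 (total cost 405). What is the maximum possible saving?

Current plan cost = 30·4 + 5·6 + 15·9 + 15·8 = 405.
Optimal plan:
  Printing1 to Vail: 15 × 4 = 60
  Printing1 to Nampa: 15 × 4 = 60
  Printing2 to Vail: 20 × 6 = 120
  Printing2 to Ithaca: 15 × 8 = 120
Optimal cost = 360.
Saving = 405 − 360 = 45.

45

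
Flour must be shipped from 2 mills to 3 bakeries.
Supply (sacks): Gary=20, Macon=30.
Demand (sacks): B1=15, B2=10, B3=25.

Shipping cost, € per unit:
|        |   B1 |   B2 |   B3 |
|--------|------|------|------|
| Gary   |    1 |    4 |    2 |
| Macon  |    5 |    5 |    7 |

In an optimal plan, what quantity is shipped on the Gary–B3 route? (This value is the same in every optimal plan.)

20

Optimal shipments:
  Gary–B3: 20 × €2 = €40
  Macon–B1: 15 × €5 = €75
  Macon–B2: 10 × €5 = €50
  Macon–B3: 5 × €7 = €35
Total cost = €200.
So Gary→B3 carries 20 sacks.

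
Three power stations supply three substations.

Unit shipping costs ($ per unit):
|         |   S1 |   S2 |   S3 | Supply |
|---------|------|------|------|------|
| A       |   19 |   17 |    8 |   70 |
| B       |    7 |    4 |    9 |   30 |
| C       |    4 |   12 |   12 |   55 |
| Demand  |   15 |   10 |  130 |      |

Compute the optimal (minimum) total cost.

An optimal shipping plan:
  A–S3: 70 MWh
  B–S2: 10 MWh
  B–S3: 20 MWh
  C–S1: 15 MWh
  C–S3: 40 MWh
Total cost = $1320.

1320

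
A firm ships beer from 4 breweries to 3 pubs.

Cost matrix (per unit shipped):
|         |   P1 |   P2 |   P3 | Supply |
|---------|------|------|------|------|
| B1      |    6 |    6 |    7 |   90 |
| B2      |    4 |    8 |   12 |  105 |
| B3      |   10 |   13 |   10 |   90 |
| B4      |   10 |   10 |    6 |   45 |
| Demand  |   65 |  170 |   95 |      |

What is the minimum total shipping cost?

One minimum-cost allocation:
  B1–P2: 90 × 6 = 540
  B2–P1: 65 × 4 = 260
  B2–P2: 40 × 8 = 320
  B3–P2: 40 × 13 = 520
  B3–P3: 50 × 10 = 500
  B4–P3: 45 × 6 = 270
Total = 540 + 260 + 320 + 520 + 500 + 270 = 2410.

2410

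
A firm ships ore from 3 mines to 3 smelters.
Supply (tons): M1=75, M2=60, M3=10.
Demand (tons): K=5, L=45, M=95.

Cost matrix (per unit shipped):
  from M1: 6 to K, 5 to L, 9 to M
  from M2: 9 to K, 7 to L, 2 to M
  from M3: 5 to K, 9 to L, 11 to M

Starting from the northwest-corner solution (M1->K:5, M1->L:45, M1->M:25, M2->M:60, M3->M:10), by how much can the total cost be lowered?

Current plan cost = 5·6 + 45·5 + 25·9 + 60·2 + 10·11 = 710.
Optimal plan:
  M1→L: 45 × 5 = 225
  M1→M: 30 × 9 = 270
  M2→M: 60 × 2 = 120
  M3→K: 5 × 5 = 25
  M3→M: 5 × 11 = 55
Optimal cost = 695.
Saving = 710 − 695 = 15.

15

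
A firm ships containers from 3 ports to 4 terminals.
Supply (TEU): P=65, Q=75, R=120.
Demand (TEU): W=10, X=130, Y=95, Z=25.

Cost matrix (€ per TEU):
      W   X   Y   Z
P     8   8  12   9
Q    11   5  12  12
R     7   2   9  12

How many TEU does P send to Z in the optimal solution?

25

Optimal shipments:
  P->W: 10 × €8 = €80
  P->Y: 30 × €12 = €360
  P->Z: 25 × €9 = €225
  Q->X: 75 × €5 = €375
  R->X: 55 × €2 = €110
  R->Y: 65 × €9 = €585
Total cost = €1735.
So P→Z carries 25 TEU.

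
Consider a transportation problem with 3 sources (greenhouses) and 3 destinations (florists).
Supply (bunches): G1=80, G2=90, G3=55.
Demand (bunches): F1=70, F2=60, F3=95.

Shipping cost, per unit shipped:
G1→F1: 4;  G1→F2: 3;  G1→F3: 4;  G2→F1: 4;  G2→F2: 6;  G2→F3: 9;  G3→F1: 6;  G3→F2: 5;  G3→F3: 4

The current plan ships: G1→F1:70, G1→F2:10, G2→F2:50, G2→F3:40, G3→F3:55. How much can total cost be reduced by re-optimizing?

290

Current plan cost = 70·4 + 10·3 + 50·6 + 40·9 + 55·4 = 1190.
Optimal plan:
  G1 to F2: 40 bunches
  G1 to F3: 40 bunches
  G2 to F1: 70 bunches
  G2 to F2: 20 bunches
  G3 to F3: 55 bunches
Optimal cost = 900.
Saving = 1190 − 900 = 290.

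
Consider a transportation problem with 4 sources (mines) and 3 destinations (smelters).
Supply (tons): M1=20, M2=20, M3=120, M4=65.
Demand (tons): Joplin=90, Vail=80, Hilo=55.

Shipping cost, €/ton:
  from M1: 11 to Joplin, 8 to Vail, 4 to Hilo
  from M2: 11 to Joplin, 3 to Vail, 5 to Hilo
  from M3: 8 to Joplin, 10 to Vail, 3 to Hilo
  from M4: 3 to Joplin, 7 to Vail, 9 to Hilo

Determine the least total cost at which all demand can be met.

One minimum-cost allocation:
  M1->Vail: 20 × €8 = €160
  M2->Vail: 20 × €3 = €60
  M3->Joplin: 25 × €8 = €200
  M3->Vail: 40 × €10 = €400
  M3->Hilo: 55 × €3 = €165
  M4->Joplin: 65 × €3 = €195
Total = 160 + 60 + 200 + 400 + 165 + 195 = €1180.

1180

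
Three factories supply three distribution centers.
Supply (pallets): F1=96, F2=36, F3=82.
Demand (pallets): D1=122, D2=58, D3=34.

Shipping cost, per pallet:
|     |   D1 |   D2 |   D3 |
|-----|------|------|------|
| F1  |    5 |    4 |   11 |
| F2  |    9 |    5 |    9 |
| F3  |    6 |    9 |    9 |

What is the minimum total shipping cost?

1232

One minimum-cost allocation:
  F1→D1: 40 × 5 = 200
  F1→D2: 56 × 4 = 224
  F2→D2: 2 × 5 = 10
  F2→D3: 34 × 9 = 306
  F3→D1: 82 × 6 = 492
Total = 200 + 224 + 10 + 306 + 492 = 1232.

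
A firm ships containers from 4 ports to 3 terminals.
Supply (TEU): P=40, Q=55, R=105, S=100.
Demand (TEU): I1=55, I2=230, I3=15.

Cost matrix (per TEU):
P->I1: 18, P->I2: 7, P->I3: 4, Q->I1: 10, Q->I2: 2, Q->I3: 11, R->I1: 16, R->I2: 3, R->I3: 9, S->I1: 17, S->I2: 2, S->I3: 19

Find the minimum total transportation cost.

An optimal shipping plan:
  P->I2: 25 × 7 = 175
  P->I3: 15 × 4 = 60
  Q->I1: 55 × 10 = 550
  R->I2: 105 × 3 = 315
  S->I2: 100 × 2 = 200
Total = 175 + 60 + 550 + 315 + 200 = 1300.

1300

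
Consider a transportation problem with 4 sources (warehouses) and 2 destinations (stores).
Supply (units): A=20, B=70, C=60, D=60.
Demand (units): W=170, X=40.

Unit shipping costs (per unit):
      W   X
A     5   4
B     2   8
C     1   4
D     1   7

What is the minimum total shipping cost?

A cheapest plan:
  A→X: 20 × 4 = 80
  B→W: 70 × 2 = 140
  C→W: 40 × 1 = 40
  C→X: 20 × 4 = 80
  D→W: 60 × 1 = 60
Total = 80 + 140 + 40 + 80 + 60 = 400.
(Supply check: A ships 20; B ships 70; C ships 60; D ships 60.)

400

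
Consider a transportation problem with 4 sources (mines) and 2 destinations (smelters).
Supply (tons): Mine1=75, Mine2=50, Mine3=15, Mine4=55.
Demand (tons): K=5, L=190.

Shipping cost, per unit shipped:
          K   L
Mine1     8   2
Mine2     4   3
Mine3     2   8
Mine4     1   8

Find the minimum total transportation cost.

An optimal shipping plan:
  Mine1–L: 75 × 2 = 150
  Mine2–L: 50 × 3 = 150
  Mine3–L: 15 × 8 = 120
  Mine4–K: 5 × 1 = 5
  Mine4–L: 50 × 8 = 400
Total = 150 + 150 + 120 + 5 + 400 = 825.
(Supply check: Mine1 ships 75; Mine2 ships 50; Mine3 ships 15; Mine4 ships 55.)

825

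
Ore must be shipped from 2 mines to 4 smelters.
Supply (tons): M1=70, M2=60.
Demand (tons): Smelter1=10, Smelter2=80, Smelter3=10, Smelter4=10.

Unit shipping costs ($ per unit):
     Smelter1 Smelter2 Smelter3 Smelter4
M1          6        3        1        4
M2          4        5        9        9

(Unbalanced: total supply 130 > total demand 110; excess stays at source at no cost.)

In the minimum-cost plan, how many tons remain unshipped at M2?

20

Minimum-cost shipments:
  M1 to Smelter2: 50 × $3 = $150
  M1 to Smelter3: 10 × $1 = $10
  M1 to Smelter4: 10 × $4 = $40
  M2 to Smelter1: 10 × $4 = $40
  M2 to Smelter2: 30 × $5 = $150
Total cost = $390.
M2 ships 40 of its 60, leaving 20.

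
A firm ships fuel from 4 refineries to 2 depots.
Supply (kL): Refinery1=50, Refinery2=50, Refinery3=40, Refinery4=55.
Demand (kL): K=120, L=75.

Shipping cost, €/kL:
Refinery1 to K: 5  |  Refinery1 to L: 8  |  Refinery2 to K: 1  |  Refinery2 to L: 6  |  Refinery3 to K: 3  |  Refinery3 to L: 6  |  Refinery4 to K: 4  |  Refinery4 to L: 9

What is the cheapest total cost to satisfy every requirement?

865

Optimal allocation:
  Refinery1->K: 15 × €5 = €75
  Refinery1->L: 35 × €8 = €280
  Refinery2->K: 50 × €1 = €50
  Refinery3->L: 40 × €6 = €240
  Refinery4->K: 55 × €4 = €220
Total = 75 + 280 + 50 + 240 + 220 = €865.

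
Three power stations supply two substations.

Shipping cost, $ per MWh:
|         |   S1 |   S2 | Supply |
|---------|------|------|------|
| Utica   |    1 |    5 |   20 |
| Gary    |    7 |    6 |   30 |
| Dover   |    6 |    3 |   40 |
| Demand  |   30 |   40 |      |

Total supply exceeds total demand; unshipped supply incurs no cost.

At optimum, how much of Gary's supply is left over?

Minimum-cost shipments:
  Utica→S1: 20 × $1 = $20
  Gary→S1: 10 × $7 = $70
  Dover→S2: 40 × $3 = $120
Total cost = $210.
Gary ships 10 of its 30, leaving 20.

20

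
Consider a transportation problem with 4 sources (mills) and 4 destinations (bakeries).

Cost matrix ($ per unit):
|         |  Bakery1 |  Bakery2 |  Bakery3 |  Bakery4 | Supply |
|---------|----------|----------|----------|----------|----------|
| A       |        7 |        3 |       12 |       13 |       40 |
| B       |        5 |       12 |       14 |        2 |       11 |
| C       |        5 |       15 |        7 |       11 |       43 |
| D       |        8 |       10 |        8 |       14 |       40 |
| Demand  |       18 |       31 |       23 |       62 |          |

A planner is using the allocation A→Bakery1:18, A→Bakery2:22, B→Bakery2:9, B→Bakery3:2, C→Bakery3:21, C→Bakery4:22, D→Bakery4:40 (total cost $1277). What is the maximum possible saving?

Current plan cost = 18·7 + 22·3 + 9·12 + 2·14 + 21·7 + 22·11 + 40·14 = $1277.
Optimal plan:
  A–Bakery2: 31 × $3 = $93
  A–Bakery4: 9 × $13 = $117
  B–Bakery4: 11 × $2 = $22
  C–Bakery1: 18 × $5 = $90
  C–Bakery4: 25 × $11 = $275
  D–Bakery3: 23 × $8 = $184
  D–Bakery4: 17 × $14 = $238
Optimal cost = $1019.
Saving = 1277 − 1019 = $258.

258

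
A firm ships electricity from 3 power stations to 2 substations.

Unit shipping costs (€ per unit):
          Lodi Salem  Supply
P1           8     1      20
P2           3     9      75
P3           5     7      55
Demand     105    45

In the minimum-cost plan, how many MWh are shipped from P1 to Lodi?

The minimum-cost plan:
  P1 to Salem: 20 × €1 = €20
  P2 to Lodi: 75 × €3 = €225
  P3 to Lodi: 30 × €5 = €150
  P3 to Salem: 25 × €7 = €175
Total cost = €570.
The route P1→Lodi is not used.

0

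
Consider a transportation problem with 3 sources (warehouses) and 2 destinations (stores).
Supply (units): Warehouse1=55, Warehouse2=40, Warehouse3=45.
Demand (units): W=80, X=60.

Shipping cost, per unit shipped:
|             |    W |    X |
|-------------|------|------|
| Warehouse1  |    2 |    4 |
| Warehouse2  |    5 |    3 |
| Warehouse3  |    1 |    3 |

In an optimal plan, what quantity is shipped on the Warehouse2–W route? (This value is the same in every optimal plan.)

0

The minimum-cost plan:
  Warehouse1–W: 55 units
  Warehouse2–X: 40 units
  Warehouse3–W: 25 units
  Warehouse3–X: 20 units
Total cost = 315.
The route Warehouse2→W is not used.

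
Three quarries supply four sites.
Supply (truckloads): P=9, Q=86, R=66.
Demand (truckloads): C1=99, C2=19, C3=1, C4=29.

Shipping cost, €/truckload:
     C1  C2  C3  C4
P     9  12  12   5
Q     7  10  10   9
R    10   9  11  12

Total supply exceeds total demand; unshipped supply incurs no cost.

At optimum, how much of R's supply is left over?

13

An optimal plan:
  P to C4: 9 truckloads
  Q to C1: 86 truckloads
  R to C1: 13 truckloads
  R to C2: 19 truckloads
  R to C3: 1 truckloads
  R to C4: 20 truckloads
Total cost = €1199.
R ships 53 of its 66, leaving 13.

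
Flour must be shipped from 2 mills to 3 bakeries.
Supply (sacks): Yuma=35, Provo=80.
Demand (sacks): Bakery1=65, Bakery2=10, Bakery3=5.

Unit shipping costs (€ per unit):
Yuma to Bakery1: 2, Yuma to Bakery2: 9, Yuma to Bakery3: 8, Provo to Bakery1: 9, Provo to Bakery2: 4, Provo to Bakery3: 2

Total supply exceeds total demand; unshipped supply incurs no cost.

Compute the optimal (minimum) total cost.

Optimal allocation:
  Yuma→Bakery1: 35 × €2 = €70
  Provo→Bakery1: 30 × €9 = €270
  Provo→Bakery2: 10 × €4 = €40
  Provo→Bakery3: 5 × €2 = €10
Total = 70 + 270 + 40 + 10 = €390.

390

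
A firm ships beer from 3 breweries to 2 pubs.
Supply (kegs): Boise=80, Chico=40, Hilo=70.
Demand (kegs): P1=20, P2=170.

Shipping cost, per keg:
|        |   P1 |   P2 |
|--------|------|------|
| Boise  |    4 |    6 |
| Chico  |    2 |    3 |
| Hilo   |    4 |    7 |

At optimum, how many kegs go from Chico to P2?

The minimum-cost plan:
  Boise to P2: 80 kegs
  Chico to P2: 40 kegs
  Hilo to P1: 20 kegs
  Hilo to P2: 50 kegs
Total cost = 1030.
So Chico→P2 carries 40 kegs.

40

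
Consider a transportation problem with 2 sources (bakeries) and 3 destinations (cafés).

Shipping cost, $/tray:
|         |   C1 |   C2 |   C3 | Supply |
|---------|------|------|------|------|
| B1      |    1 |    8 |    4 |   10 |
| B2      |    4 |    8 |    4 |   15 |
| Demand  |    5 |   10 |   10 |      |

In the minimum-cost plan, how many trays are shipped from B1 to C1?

5

Solving gives:
  B1–C1: 5 trays
  B1–C2: 5 trays
  B2–C2: 5 trays
  B2–C3: 10 trays
Total cost = $125.
So B1→C1 carries 5 trays.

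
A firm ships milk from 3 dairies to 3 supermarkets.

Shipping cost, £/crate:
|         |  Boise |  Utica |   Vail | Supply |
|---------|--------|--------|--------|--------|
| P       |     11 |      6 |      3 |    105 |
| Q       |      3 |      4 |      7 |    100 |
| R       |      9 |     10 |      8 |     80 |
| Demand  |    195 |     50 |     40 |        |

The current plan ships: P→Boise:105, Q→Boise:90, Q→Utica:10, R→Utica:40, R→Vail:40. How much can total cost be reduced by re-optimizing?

580

Current plan cost = 105·11 + 90·3 + 10·4 + 40·10 + 40·8 = £2185.
Optimal plan:
  P to Boise: 15 crates
  P to Utica: 50 crates
  P to Vail: 40 crates
  Q to Boise: 100 crates
  R to Boise: 80 crates
Optimal cost = £1605.
Saving = 2185 − 1605 = £580.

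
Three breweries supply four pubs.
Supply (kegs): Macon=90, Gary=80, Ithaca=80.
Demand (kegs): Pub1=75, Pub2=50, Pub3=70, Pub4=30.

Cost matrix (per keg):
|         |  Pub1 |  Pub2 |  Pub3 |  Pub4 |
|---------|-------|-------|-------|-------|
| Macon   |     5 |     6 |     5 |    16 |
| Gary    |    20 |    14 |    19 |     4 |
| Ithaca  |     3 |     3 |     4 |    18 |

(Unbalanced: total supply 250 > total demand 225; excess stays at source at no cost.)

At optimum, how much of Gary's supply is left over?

An optimal plan:
  Macon–Pub1: 20 × 5 = 100
  Macon–Pub3: 70 × 5 = 350
  Gary–Pub2: 25 × 14 = 350
  Gary–Pub4: 30 × 4 = 120
  Ithaca–Pub1: 55 × 3 = 165
  Ithaca–Pub2: 25 × 3 = 75
Total cost = 1160.
Gary ships 55 of its 80, leaving 25.

25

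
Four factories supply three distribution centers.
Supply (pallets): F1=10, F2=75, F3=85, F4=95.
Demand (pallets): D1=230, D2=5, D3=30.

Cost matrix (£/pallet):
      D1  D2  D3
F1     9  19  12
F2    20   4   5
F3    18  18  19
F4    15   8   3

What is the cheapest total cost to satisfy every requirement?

A cheapest plan:
  F1 to D1: 10 pallets
  F2 to D1: 40 pallets
  F2 to D2: 5 pallets
  F2 to D3: 30 pallets
  F3 to D1: 85 pallets
  F4 to D1: 95 pallets
Total cost = £4015.

4015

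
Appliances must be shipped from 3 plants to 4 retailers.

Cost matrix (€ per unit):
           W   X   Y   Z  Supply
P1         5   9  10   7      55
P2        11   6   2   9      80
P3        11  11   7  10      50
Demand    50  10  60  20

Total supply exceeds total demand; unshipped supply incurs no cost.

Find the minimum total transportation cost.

605

Optimal allocation:
  P1→W: 50 × €5 = €250
  P1→Z: 5 × €7 = €35
  P2→X: 10 × €6 = €60
  P2→Y: 60 × €2 = €120
  P2→Z: 10 × €9 = €90
  P3→Z: 5 × €10 = €50
Total = 250 + 35 + 60 + 120 + 90 + 50 = €605.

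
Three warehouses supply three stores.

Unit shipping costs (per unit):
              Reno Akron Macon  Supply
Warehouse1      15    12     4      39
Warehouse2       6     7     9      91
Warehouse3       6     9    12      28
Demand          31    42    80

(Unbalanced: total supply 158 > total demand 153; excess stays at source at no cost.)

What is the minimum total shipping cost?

1005

One minimum-cost allocation:
  Warehouse1 to Macon: 39 units
  Warehouse2 to Reno: 8 units
  Warehouse2 to Akron: 42 units
  Warehouse2 to Macon: 41 units
  Warehouse3 to Reno: 23 units
Total cost = 1005.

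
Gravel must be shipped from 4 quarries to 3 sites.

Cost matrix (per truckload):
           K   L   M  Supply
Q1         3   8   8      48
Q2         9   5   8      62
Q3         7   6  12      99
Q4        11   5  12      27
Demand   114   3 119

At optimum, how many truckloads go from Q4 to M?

Solving gives:
  Q1–K: 15 × 3 = 45
  Q1–M: 33 × 8 = 264
  Q2–M: 62 × 8 = 496
  Q3–K: 99 × 7 = 693
  Q4–L: 3 × 5 = 15
  Q4–M: 24 × 12 = 288
Total cost = 1801.
So Q4→M carries 24 truckloads.

24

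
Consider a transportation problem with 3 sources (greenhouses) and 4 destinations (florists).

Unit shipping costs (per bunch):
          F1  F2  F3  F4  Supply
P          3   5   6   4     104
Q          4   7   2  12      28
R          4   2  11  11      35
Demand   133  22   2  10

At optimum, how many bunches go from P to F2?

Optimal shipments:
  P–F1: 94 × 3 = 282
  P–F4: 10 × 4 = 40
  Q–F1: 26 × 4 = 104
  Q–F3: 2 × 2 = 4
  R–F1: 13 × 4 = 52
  R–F2: 22 × 2 = 44
Total cost = 526.
The route P→F2 is not used.

0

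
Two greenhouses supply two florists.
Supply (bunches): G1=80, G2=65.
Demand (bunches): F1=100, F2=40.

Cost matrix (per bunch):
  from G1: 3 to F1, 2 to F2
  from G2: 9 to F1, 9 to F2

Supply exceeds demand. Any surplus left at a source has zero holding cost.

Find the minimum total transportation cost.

Optimal allocation:
  G1->F1: 40 bunches
  G1->F2: 40 bunches
  G2->F1: 60 bunches
Total cost = 740.

740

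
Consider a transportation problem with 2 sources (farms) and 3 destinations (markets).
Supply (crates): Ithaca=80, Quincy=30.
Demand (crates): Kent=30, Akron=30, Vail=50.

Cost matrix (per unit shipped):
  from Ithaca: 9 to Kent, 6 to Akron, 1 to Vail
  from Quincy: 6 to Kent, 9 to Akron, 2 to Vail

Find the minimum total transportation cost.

An optimal shipping plan:
  Ithaca–Akron: 30 × 6 = 180
  Ithaca–Vail: 50 × 1 = 50
  Quincy–Kent: 30 × 6 = 180
Total = 180 + 50 + 180 = 410.

410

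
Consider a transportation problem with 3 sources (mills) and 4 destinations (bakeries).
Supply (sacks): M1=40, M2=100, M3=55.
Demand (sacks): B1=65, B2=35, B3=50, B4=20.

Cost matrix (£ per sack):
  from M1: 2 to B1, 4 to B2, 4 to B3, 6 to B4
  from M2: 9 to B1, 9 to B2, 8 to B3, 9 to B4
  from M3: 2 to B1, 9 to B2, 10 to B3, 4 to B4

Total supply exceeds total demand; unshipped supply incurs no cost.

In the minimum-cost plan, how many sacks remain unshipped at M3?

0

Minimum-cost shipments:
  M1->B1: 30 sacks
  M1->B2: 10 sacks
  M2->B2: 25 sacks
  M2->B3: 50 sacks
  M3->B1: 35 sacks
  M3->B4: 20 sacks
Total cost = £875.
M3 ships 55 of its 55, leaving 0.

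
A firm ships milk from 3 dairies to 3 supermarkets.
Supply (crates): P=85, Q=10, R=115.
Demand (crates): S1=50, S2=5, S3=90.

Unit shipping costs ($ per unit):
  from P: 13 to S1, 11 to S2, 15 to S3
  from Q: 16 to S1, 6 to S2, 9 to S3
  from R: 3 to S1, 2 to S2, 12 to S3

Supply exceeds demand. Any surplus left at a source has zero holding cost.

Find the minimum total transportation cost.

Optimal allocation:
  P to S3: 20 crates
  Q to S3: 10 crates
  R to S1: 50 crates
  R to S2: 5 crates
  R to S3: 60 crates
Total cost = $1270.

1270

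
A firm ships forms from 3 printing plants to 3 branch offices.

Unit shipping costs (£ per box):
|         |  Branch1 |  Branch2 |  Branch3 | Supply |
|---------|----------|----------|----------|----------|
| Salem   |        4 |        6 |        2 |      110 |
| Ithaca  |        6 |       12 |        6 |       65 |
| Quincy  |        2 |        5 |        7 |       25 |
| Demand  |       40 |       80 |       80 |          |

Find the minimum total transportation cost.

955

Optimal allocation:
  Salem–Branch2: 55 × £6 = £330
  Salem–Branch3: 55 × £2 = £110
  Ithaca–Branch1: 40 × £6 = £240
  Ithaca–Branch3: 25 × £6 = £150
  Quincy–Branch2: 25 × £5 = £125
Total = 330 + 110 + 240 + 150 + 125 = £955.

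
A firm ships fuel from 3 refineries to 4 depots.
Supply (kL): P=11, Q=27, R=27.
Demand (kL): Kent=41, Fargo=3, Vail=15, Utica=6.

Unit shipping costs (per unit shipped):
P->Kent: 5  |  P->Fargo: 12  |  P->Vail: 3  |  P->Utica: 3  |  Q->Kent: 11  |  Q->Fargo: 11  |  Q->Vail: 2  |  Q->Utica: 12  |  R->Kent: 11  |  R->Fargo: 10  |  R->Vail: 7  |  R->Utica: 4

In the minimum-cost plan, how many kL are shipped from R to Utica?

6

The minimum-cost plan:
  P→Kent: 11 kL
  Q→Kent: 12 kL
  Q→Vail: 15 kL
  R→Kent: 18 kL
  R→Fargo: 3 kL
  R→Utica: 6 kL
Total cost = 469.
So R→Utica carries 6 kL.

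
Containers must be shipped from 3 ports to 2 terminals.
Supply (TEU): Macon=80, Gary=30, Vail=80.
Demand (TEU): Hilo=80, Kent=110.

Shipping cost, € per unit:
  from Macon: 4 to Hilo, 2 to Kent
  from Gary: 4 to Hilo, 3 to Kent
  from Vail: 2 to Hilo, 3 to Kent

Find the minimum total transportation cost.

An optimal shipping plan:
  Macon–Kent: 80 × €2 = €160
  Gary–Kent: 30 × €3 = €90
  Vail–Hilo: 80 × €2 = €160
Total = 160 + 90 + 160 = €410.

410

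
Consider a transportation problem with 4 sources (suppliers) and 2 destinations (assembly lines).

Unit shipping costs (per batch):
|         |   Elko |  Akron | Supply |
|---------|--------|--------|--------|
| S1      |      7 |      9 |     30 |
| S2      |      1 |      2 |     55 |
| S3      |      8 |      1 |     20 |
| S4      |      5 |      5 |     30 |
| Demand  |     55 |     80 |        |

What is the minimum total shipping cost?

An optimal shipping plan:
  S1->Elko: 30 × 7 = 210
  S2->Elko: 25 × 1 = 25
  S2->Akron: 30 × 2 = 60
  S3->Akron: 20 × 1 = 20
  S4->Akron: 30 × 5 = 150
Total = 210 + 25 + 60 + 20 + 150 = 465.

465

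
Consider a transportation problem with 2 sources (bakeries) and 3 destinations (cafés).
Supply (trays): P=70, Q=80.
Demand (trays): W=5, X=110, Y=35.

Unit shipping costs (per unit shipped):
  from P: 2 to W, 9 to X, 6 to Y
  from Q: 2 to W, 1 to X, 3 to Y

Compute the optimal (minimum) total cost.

570

An optimal shipping plan:
  P to W: 5 × 2 = 10
  P to X: 30 × 9 = 270
  P to Y: 35 × 6 = 210
  Q to X: 80 × 1 = 80
Total = 10 + 270 + 210 + 80 = 570.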